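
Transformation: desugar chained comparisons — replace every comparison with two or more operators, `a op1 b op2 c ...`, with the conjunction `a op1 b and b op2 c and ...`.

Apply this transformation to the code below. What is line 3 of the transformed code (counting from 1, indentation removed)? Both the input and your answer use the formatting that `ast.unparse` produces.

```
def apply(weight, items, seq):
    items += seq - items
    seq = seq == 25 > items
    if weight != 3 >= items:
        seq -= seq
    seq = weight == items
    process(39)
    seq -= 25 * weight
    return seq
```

Transformed code:
def apply(weight, items, seq):
    items += seq - items
    seq = seq == 25 and 25 > items
    if weight != 3 and 3 >= items:
        seq -= seq
    seq = weight == items
    process(39)
    seq -= 25 * weight
    return seq

seq = seq == 25 and 25 > items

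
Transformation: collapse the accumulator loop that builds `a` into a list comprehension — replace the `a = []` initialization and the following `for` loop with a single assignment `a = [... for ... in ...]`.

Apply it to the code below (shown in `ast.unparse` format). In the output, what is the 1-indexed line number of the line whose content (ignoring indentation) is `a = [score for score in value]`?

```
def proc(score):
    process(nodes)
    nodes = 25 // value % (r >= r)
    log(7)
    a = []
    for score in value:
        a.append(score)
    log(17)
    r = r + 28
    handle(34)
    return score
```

5

Transformed code:
def proc(score):
    process(nodes)
    nodes = 25 // value % (r >= r)
    log(7)
    a = [score for score in value]
    log(17)
    r = r + 28
    handle(34)
    return score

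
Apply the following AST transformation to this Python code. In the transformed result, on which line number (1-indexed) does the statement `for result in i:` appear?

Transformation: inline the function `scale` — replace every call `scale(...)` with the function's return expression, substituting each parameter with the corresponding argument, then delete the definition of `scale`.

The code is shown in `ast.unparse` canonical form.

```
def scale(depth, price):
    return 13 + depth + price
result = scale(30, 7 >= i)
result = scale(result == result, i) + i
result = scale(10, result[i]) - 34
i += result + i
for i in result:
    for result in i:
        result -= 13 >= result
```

6

Transformed code:
result = 13 + 30 + (7 >= i)
result = 13 + (result == result) + i + i
result = 13 + 10 + result[i] - 34
i += result + i
for i in result:
    for result in i:
        result -= 13 >= result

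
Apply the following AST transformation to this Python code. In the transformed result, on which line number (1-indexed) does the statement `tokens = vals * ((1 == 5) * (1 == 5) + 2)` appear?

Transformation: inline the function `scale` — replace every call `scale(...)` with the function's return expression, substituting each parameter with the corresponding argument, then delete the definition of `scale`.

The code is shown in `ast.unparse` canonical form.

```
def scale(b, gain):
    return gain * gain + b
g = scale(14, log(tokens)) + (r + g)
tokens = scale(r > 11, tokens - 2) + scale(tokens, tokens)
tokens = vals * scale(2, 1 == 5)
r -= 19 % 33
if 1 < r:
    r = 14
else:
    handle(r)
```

3

Transformed code:
g = log(tokens) * log(tokens) + 14 + (r + g)
tokens = (tokens - 2) * (tokens - 2) + (r > 11) + (tokens * tokens + tokens)
tokens = vals * ((1 == 5) * (1 == 5) + 2)
r -= 19 % 33
if 1 < r:
    r = 14
else:
    handle(r)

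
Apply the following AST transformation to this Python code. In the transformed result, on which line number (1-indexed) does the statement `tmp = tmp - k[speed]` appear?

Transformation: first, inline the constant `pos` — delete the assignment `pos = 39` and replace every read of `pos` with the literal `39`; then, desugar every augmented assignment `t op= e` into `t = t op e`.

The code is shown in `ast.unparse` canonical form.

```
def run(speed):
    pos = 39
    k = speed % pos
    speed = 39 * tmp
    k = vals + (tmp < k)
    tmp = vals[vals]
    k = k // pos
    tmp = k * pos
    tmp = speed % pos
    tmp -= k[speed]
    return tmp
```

9

Transformed code:
def run(speed):
    k = speed % 39
    speed = 39 * tmp
    k = vals + (tmp < k)
    tmp = vals[vals]
    k = k // 39
    tmp = k * 39
    tmp = speed % 39
    tmp = tmp - k[speed]
    return tmp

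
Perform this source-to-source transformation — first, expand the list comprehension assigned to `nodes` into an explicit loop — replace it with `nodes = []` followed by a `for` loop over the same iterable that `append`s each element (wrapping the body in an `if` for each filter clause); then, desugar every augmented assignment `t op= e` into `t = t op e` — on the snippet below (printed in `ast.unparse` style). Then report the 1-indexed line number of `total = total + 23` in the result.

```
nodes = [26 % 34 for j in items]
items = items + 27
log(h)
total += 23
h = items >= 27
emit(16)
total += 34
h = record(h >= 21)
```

Transformed code:
nodes = []
for j in items:
    nodes.append(26 % 34)
items = items + 27
log(h)
total = total + 23
h = items >= 27
emit(16)
total = total + 34
h = record(h >= 21)

6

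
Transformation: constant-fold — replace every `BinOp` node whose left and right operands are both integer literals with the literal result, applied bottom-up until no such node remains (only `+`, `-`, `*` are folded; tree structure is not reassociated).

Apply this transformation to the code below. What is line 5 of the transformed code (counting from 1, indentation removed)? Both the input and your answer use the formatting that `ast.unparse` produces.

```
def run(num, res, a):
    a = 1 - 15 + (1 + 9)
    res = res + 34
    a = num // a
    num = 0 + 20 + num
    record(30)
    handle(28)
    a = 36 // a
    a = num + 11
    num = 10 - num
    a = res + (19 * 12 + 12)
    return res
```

Transformed code:
def run(num, res, a):
    a = -4
    res = res + 34
    a = num // a
    num = 20 + num
    record(30)
    handle(28)
    a = 36 // a
    a = num + 11
    num = 10 - num
    a = res + 240
    return res

num = 20 + num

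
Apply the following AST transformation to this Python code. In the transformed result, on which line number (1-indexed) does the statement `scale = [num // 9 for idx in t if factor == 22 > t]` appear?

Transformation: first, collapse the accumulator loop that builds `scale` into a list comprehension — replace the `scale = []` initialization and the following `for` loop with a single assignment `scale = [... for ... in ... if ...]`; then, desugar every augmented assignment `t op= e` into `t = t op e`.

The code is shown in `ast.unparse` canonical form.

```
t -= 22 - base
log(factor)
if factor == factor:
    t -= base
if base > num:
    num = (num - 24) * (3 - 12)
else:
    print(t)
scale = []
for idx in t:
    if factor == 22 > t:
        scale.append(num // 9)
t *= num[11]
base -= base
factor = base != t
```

Transformed code:
t = t - (22 - base)
log(factor)
if factor == factor:
    t = t - base
if base > num:
    num = (num - 24) * (3 - 12)
else:
    print(t)
scale = [num // 9 for idx in t if factor == 22 > t]
t = t * num[11]
base = base - base
factor = base != t

9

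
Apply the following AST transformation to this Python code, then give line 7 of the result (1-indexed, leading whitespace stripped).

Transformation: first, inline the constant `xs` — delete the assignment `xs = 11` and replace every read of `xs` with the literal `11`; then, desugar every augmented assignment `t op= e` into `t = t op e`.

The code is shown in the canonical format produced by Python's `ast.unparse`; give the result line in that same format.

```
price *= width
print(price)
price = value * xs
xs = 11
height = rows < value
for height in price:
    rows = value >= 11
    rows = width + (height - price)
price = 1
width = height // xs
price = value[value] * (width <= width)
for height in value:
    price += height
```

rows = width + (height - price)

Transformed code:
price = price * width
print(price)
price = value * 11
height = rows < value
for height in price:
    rows = value >= 11
    rows = width + (height - price)
price = 1
width = height // 11
price = value[value] * (width <= width)
for height in value:
    price = price + height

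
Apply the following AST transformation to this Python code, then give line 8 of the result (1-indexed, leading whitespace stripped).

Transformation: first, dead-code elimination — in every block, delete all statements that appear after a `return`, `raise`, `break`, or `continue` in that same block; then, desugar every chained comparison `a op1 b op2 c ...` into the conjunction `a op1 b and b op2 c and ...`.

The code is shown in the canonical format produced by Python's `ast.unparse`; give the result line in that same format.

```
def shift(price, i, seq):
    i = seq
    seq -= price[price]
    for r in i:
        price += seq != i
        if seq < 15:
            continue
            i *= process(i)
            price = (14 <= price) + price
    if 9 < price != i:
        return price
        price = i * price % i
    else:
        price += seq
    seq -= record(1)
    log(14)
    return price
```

Transformed code:
def shift(price, i, seq):
    i = seq
    seq -= price[price]
    for r in i:
        price += seq != i
        if seq < 15:
            continue
    if 9 < price and price != i:
        return price
    else:
        price += seq
    seq -= record(1)
    log(14)
    return price

if 9 < price and price != i:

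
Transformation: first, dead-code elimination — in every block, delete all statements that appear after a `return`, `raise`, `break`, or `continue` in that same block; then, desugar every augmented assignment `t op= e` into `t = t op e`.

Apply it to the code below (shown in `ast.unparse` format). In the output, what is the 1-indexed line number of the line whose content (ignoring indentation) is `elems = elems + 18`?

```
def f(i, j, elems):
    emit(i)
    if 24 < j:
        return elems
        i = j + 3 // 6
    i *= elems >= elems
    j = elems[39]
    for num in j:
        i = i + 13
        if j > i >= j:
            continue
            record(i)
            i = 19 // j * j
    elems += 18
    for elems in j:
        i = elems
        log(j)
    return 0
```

Transformed code:
def f(i, j, elems):
    emit(i)
    if 24 < j:
        return elems
    i = i * (elems >= elems)
    j = elems[39]
    for num in j:
        i = i + 13
        if j > i >= j:
            continue
    elems = elems + 18
    for elems in j:
        i = elems
        log(j)
    return 0

11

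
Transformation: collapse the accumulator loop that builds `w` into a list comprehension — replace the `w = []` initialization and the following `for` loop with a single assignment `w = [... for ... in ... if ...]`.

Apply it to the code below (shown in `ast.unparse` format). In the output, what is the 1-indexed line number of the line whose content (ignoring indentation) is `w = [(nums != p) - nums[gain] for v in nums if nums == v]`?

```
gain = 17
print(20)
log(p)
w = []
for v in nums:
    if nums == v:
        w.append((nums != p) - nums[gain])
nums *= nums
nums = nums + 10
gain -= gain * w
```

4

Transformed code:
gain = 17
print(20)
log(p)
w = [(nums != p) - nums[gain] for v in nums if nums == v]
nums *= nums
nums = nums + 10
gain -= gain * w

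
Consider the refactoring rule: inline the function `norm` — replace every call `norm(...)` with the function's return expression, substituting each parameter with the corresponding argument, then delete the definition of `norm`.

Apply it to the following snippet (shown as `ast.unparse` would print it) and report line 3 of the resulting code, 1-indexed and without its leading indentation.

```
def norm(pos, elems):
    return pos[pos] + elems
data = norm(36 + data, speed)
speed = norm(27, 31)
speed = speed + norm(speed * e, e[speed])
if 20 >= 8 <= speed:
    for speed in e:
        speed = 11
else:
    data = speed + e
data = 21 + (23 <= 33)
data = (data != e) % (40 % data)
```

Transformed code:
data = (36 + data)[36 + data] + speed
speed = 27[27] + 31
speed = speed + ((speed * e)[speed * e] + e[speed])
if 20 >= 8 <= speed:
    for speed in e:
        speed = 11
else:
    data = speed + e
data = 21 + (23 <= 33)
data = (data != e) % (40 % data)

speed = speed + ((speed * e)[speed * e] + e[speed])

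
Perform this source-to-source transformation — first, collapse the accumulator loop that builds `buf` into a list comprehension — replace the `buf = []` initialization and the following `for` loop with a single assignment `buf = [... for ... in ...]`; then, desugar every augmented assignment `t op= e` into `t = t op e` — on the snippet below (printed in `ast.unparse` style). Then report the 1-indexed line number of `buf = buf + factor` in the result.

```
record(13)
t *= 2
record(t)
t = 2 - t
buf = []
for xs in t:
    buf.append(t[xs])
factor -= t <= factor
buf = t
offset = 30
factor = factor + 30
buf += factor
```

Transformed code:
record(13)
t = t * 2
record(t)
t = 2 - t
buf = [t[xs] for xs in t]
factor = factor - (t <= factor)
buf = t
offset = 30
factor = factor + 30
buf = buf + factor

10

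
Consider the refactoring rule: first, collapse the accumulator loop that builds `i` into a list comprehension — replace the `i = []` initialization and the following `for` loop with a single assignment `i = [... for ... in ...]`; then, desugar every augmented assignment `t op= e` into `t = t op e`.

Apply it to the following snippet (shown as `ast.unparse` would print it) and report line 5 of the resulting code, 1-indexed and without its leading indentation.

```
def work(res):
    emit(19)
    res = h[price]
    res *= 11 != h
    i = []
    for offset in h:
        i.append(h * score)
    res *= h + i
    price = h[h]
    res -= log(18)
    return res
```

i = [h * score for offset in h]

Transformed code:
def work(res):
    emit(19)
    res = h[price]
    res = res * (11 != h)
    i = [h * score for offset in h]
    res = res * (h + i)
    price = h[h]
    res = res - log(18)
    return res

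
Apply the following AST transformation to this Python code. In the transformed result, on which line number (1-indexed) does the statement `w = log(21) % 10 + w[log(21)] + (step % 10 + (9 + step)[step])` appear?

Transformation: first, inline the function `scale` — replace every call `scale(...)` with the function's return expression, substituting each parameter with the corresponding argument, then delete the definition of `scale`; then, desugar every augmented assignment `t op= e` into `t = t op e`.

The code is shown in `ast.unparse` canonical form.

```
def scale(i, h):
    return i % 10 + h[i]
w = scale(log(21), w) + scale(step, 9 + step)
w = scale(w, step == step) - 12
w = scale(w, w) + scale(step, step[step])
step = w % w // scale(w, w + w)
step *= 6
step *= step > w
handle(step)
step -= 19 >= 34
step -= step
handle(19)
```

Transformed code:
w = log(21) % 10 + w[log(21)] + (step % 10 + (9 + step)[step])
w = w % 10 + (step == step)[w] - 12
w = w % 10 + w[w] + (step % 10 + step[step][step])
step = w % w // (w % 10 + (w + w)[w])
step = step * 6
step = step * (step > w)
handle(step)
step = step - (19 >= 34)
step = step - step
handle(19)

1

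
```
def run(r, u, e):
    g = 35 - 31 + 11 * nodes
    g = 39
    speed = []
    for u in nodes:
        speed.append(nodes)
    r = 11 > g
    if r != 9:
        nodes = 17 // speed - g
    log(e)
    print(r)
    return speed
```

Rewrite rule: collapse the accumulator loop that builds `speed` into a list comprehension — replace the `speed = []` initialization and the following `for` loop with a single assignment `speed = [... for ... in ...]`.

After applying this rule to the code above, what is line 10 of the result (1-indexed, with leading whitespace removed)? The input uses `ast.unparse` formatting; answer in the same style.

Transformed code:
def run(r, u, e):
    g = 35 - 31 + 11 * nodes
    g = 39
    speed = [nodes for u in nodes]
    r = 11 > g
    if r != 9:
        nodes = 17 // speed - g
    log(e)
    print(r)
    return speed

return speed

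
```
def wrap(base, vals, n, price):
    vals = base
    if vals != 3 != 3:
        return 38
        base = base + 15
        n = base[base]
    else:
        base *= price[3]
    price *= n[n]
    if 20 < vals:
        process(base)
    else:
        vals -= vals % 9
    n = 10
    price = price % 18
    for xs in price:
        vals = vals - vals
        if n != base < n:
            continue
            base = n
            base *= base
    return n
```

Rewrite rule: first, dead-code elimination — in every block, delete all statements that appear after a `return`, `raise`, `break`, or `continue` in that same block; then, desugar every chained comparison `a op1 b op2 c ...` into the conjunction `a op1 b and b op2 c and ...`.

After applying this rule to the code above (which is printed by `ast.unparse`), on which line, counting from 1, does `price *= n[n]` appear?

7

Transformed code:
def wrap(base, vals, n, price):
    vals = base
    if vals != 3 and 3 != 3:
        return 38
    else:
        base *= price[3]
    price *= n[n]
    if 20 < vals:
        process(base)
    else:
        vals -= vals % 9
    n = 10
    price = price % 18
    for xs in price:
        vals = vals - vals
        if n != base and base < n:
            continue
    return n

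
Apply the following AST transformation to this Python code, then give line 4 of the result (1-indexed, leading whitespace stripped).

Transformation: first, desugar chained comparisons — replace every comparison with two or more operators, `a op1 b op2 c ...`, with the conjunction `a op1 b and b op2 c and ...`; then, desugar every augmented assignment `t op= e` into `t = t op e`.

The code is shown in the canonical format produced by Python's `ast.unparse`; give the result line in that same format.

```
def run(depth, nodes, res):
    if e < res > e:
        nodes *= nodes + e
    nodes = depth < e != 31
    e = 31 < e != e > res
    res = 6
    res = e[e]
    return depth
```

nodes = depth < e and e != 31

Transformed code:
def run(depth, nodes, res):
    if e < res and res > e:
        nodes = nodes * (nodes + e)
    nodes = depth < e and e != 31
    e = 31 < e and e != e and (e > res)
    res = 6
    res = e[e]
    return depth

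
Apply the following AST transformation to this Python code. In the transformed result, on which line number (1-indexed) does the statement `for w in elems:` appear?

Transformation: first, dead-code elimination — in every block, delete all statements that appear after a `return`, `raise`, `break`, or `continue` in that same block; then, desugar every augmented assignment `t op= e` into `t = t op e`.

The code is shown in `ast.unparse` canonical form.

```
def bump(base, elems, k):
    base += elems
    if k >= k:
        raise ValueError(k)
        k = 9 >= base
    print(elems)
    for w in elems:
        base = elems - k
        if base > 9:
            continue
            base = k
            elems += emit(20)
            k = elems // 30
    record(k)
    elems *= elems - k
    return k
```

Transformed code:
def bump(base, elems, k):
    base = base + elems
    if k >= k:
        raise ValueError(k)
    print(elems)
    for w in elems:
        base = elems - k
        if base > 9:
            continue
    record(k)
    elems = elems * (elems - k)
    return k

6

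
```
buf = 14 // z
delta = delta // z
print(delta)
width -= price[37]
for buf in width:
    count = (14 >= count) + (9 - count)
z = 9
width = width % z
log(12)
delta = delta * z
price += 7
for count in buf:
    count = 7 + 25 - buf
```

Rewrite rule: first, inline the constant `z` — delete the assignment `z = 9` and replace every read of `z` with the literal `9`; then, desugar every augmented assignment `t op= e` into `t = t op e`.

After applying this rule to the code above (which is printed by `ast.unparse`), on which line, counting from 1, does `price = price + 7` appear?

Transformed code:
buf = 14 // 9
delta = delta // 9
print(delta)
width = width - price[37]
for buf in width:
    count = (14 >= count) + (9 - count)
width = width % 9
log(12)
delta = delta * 9
price = price + 7
for count in buf:
    count = 7 + 25 - buf

10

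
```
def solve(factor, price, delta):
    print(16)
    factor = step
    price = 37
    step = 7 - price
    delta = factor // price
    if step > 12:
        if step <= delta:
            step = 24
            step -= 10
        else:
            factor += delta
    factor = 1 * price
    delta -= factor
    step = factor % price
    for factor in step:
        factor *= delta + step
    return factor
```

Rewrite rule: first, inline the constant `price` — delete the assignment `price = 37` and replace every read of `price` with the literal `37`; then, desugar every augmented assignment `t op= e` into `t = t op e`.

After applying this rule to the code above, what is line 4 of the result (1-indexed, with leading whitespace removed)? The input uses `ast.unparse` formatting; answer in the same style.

step = 7 - 37

Transformed code:
def solve(factor, price, delta):
    print(16)
    factor = step
    step = 7 - 37
    delta = factor // 37
    if step > 12:
        if step <= delta:
            step = 24
            step = step - 10
        else:
            factor = factor + delta
    factor = 1 * 37
    delta = delta - factor
    step = factor % 37
    for factor in step:
        factor = factor * (delta + step)
    return factor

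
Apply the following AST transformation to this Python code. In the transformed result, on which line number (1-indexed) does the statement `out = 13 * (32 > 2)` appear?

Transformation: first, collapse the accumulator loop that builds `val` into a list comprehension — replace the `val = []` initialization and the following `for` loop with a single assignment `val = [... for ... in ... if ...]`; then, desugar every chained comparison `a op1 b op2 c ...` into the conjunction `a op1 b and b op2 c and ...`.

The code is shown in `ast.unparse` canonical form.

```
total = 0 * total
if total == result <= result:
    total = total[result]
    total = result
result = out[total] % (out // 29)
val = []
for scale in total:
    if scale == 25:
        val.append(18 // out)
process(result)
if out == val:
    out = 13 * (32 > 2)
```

Transformed code:
total = 0 * total
if total == result and result <= result:
    total = total[result]
    total = result
result = out[total] % (out // 29)
val = [18 // out for scale in total if scale == 25]
process(result)
if out == val:
    out = 13 * (32 > 2)

9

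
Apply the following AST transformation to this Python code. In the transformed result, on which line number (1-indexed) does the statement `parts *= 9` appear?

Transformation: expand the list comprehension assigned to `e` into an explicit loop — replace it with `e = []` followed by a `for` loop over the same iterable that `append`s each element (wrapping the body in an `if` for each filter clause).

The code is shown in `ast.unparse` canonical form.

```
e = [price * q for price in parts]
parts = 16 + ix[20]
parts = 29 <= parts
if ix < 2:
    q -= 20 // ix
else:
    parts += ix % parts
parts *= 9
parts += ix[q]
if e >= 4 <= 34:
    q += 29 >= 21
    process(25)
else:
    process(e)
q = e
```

Transformed code:
e = []
for price in parts:
    e.append(price * q)
parts = 16 + ix[20]
parts = 29 <= parts
if ix < 2:
    q -= 20 // ix
else:
    parts += ix % parts
parts *= 9
parts += ix[q]
if e >= 4 <= 34:
    q += 29 >= 21
    process(25)
else:
    process(e)
q = e

10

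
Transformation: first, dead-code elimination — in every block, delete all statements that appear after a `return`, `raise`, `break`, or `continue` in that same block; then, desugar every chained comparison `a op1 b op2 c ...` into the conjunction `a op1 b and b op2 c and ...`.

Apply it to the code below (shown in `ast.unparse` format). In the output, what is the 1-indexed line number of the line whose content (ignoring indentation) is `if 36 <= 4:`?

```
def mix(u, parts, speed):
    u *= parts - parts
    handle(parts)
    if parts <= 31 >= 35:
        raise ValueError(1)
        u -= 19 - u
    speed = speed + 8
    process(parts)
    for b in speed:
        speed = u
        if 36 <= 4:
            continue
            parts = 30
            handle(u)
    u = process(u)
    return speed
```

10

Transformed code:
def mix(u, parts, speed):
    u *= parts - parts
    handle(parts)
    if parts <= 31 and 31 >= 35:
        raise ValueError(1)
    speed = speed + 8
    process(parts)
    for b in speed:
        speed = u
        if 36 <= 4:
            continue
    u = process(u)
    return speed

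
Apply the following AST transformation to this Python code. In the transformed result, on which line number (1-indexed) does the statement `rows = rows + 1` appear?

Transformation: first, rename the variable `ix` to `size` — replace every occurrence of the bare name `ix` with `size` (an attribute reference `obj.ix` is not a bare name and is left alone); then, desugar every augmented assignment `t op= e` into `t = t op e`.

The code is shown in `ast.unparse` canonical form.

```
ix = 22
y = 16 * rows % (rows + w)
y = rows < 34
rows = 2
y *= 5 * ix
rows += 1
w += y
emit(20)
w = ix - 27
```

6

Transformed code:
size = 22
y = 16 * rows % (rows + w)
y = rows < 34
rows = 2
y = y * (5 * size)
rows = rows + 1
w = w + y
emit(20)
w = size - 27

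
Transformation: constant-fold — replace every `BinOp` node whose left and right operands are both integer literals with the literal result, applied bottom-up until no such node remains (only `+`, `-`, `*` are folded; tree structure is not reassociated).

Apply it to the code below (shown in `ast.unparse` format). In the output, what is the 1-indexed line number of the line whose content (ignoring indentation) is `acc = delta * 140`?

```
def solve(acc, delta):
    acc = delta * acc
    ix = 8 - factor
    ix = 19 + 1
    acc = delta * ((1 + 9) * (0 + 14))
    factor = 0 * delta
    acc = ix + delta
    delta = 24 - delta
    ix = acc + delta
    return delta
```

Transformed code:
def solve(acc, delta):
    acc = delta * acc
    ix = 8 - factor
    ix = 20
    acc = delta * 140
    factor = 0 * delta
    acc = ix + delta
    delta = 24 - delta
    ix = acc + delta
    return delta

5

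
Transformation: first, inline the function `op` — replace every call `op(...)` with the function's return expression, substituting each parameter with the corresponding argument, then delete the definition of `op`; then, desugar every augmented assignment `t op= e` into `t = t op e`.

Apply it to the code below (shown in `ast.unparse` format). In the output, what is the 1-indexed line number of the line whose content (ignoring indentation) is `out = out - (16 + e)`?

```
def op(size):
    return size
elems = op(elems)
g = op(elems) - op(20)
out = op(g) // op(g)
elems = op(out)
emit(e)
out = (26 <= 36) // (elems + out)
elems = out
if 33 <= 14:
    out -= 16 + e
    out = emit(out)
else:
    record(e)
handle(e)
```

Transformed code:
elems = elems
g = elems - 20
out = g // g
elems = out
emit(e)
out = (26 <= 36) // (elems + out)
elems = out
if 33 <= 14:
    out = out - (16 + e)
    out = emit(out)
else:
    record(e)
handle(e)

9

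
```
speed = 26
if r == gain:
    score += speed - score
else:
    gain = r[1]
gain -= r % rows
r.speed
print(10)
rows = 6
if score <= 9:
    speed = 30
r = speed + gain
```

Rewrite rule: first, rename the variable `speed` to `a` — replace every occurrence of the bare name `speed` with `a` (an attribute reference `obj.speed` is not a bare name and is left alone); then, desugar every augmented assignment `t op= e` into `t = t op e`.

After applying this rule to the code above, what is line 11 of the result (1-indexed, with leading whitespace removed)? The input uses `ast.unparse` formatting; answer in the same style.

a = 30

Transformed code:
a = 26
if r == gain:
    score = score + (a - score)
else:
    gain = r[1]
gain = gain - r % rows
r.speed
print(10)
rows = 6
if score <= 9:
    a = 30
r = a + gain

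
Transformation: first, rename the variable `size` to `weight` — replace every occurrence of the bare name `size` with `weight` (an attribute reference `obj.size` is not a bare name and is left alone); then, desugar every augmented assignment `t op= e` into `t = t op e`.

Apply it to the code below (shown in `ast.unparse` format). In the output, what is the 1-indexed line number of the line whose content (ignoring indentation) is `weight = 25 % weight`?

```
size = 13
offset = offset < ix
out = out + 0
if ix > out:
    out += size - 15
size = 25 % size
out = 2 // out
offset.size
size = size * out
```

6

Transformed code:
weight = 13
offset = offset < ix
out = out + 0
if ix > out:
    out = out + (weight - 15)
weight = 25 % weight
out = 2 // out
offset.size
weight = weight * out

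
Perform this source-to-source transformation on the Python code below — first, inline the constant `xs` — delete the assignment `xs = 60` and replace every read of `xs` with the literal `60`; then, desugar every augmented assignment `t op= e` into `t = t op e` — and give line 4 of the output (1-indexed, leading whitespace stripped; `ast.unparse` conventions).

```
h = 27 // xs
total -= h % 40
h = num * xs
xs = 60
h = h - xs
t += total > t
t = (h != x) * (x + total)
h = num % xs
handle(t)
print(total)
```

Transformed code:
h = 27 // 60
total = total - h % 40
h = num * 60
h = h - 60
t = t + (total > t)
t = (h != x) * (x + total)
h = num % 60
handle(t)
print(total)

h = h - 60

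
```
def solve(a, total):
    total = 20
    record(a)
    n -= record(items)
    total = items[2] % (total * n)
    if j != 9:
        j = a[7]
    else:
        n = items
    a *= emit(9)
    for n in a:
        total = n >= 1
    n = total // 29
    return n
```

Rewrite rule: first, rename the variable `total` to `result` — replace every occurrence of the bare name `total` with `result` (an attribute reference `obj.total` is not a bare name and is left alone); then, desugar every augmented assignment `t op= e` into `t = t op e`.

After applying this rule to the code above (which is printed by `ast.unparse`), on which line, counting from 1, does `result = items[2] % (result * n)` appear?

5

Transformed code:
def solve(a, result):
    result = 20
    record(a)
    n = n - record(items)
    result = items[2] % (result * n)
    if j != 9:
        j = a[7]
    else:
        n = items
    a = a * emit(9)
    for n in a:
        result = n >= 1
    n = result // 29
    return n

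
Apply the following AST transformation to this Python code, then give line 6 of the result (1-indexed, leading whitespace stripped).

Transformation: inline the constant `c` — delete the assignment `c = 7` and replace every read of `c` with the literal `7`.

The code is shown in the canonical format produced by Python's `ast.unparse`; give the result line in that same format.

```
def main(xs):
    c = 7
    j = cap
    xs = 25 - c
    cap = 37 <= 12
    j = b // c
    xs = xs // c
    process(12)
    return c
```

Transformed code:
def main(xs):
    j = cap
    xs = 25 - 7
    cap = 37 <= 12
    j = b // 7
    xs = xs // 7
    process(12)
    return 7

xs = xs // 7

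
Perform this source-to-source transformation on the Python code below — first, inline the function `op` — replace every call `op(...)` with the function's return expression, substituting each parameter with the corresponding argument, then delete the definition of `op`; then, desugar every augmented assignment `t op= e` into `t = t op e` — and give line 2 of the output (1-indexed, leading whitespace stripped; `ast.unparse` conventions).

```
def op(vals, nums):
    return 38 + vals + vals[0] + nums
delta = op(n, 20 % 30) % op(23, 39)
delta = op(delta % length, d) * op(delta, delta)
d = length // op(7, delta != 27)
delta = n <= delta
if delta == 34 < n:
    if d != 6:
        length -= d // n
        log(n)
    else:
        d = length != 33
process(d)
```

Transformed code:
delta = (38 + n + n[0] + 20 % 30) % (38 + 23 + 23[0] + 39)
delta = (38 + delta % length + (delta % length)[0] + d) * (38 + delta + delta[0] + delta)
d = length // (38 + 7 + 7[0] + (delta != 27))
delta = n <= delta
if delta == 34 < n:
    if d != 6:
        length = length - d // n
        log(n)
    else:
        d = length != 33
process(d)

delta = (38 + delta % length + (delta % length)[0] + d) * (38 + delta + delta[0] + delta)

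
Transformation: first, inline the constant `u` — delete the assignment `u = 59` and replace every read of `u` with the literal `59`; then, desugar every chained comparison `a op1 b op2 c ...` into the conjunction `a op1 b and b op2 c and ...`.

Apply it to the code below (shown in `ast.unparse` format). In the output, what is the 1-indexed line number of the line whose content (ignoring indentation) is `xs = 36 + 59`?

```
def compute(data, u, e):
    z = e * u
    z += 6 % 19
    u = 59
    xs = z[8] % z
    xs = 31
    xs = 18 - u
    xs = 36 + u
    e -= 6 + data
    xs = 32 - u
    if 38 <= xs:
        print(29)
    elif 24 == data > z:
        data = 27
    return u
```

Transformed code:
def compute(data, u, e):
    z = e * 59
    z += 6 % 19
    xs = z[8] % z
    xs = 31
    xs = 18 - 59
    xs = 36 + 59
    e -= 6 + data
    xs = 32 - 59
    if 38 <= xs:
        print(29)
    elif 24 == data and data > z:
        data = 27
    return 59

7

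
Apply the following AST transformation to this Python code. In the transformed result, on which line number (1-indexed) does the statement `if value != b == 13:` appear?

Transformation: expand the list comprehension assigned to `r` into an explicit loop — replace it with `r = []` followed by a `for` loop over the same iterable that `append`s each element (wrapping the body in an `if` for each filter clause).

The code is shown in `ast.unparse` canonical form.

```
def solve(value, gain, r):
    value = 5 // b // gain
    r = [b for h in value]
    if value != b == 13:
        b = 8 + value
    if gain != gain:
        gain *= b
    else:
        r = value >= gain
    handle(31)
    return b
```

Transformed code:
def solve(value, gain, r):
    value = 5 // b // gain
    r = []
    for h in value:
        r.append(b)
    if value != b == 13:
        b = 8 + value
    if gain != gain:
        gain *= b
    else:
        r = value >= gain
    handle(31)
    return b

6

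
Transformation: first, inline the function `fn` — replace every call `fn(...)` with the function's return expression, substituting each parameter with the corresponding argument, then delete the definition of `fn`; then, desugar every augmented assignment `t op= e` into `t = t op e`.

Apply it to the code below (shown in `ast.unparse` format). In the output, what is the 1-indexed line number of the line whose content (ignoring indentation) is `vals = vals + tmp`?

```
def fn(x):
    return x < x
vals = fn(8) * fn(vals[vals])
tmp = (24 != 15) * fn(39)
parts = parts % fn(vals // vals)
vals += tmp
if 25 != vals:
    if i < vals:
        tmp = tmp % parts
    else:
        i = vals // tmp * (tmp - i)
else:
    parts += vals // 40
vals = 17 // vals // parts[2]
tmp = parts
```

4

Transformed code:
vals = (8 < 8) * (vals[vals] < vals[vals])
tmp = (24 != 15) * (39 < 39)
parts = parts % (vals // vals < vals // vals)
vals = vals + tmp
if 25 != vals:
    if i < vals:
        tmp = tmp % parts
    else:
        i = vals // tmp * (tmp - i)
else:
    parts = parts + vals // 40
vals = 17 // vals // parts[2]
tmp = parts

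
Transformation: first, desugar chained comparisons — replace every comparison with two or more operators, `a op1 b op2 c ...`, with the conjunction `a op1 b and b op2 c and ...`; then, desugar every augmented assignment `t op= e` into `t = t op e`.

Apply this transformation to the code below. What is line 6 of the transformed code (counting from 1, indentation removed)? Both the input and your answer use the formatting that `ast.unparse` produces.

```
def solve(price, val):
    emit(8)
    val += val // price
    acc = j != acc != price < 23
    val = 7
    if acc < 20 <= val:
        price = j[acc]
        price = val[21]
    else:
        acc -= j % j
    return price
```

Transformed code:
def solve(price, val):
    emit(8)
    val = val + val // price
    acc = j != acc and acc != price and (price < 23)
    val = 7
    if acc < 20 and 20 <= val:
        price = j[acc]
        price = val[21]
    else:
        acc = acc - j % j
    return price

if acc < 20 and 20 <= val:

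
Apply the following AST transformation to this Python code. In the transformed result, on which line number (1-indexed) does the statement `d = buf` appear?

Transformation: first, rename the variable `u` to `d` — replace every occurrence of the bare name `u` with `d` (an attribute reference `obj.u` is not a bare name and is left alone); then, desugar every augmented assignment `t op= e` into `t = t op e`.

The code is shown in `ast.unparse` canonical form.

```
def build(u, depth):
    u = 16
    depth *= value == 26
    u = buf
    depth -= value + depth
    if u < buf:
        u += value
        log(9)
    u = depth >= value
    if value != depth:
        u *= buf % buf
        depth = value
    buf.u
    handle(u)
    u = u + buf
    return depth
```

Transformed code:
def build(d, depth):
    d = 16
    depth = depth * (value == 26)
    d = buf
    depth = depth - (value + depth)
    if d < buf:
        d = d + value
        log(9)
    d = depth >= value
    if value != depth:
        d = d * (buf % buf)
        depth = value
    buf.u
    handle(d)
    d = d + buf
    return depth

4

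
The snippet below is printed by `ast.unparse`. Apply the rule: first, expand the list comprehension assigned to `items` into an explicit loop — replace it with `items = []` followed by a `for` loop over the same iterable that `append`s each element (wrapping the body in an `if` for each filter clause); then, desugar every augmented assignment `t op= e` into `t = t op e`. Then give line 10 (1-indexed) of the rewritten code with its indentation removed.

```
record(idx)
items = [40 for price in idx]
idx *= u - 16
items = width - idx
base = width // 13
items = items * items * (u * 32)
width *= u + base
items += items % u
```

Transformed code:
record(idx)
items = []
for price in idx:
    items.append(40)
idx = idx * (u - 16)
items = width - idx
base = width // 13
items = items * items * (u * 32)
width = width * (u + base)
items = items + items % u

items = items + items % u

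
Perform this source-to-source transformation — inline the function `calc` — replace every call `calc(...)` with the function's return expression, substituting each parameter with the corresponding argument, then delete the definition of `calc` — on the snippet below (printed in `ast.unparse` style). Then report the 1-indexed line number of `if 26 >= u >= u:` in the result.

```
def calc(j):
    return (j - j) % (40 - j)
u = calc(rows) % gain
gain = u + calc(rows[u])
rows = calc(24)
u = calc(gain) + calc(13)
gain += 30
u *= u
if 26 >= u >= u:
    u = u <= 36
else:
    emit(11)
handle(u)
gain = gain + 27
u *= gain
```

7

Transformed code:
u = (rows - rows) % (40 - rows) % gain
gain = u + (rows[u] - rows[u]) % (40 - rows[u])
rows = (24 - 24) % (40 - 24)
u = (gain - gain) % (40 - gain) + (13 - 13) % (40 - 13)
gain += 30
u *= u
if 26 >= u >= u:
    u = u <= 36
else:
    emit(11)
handle(u)
gain = gain + 27
u *= gain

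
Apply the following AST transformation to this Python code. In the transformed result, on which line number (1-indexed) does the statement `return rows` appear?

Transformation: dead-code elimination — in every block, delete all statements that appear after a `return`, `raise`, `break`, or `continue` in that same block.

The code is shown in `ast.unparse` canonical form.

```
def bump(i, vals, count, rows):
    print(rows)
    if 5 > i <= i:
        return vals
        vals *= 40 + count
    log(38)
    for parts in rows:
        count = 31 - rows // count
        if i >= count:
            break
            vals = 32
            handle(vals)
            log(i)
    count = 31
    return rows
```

11

Transformed code:
def bump(i, vals, count, rows):
    print(rows)
    if 5 > i <= i:
        return vals
    log(38)
    for parts in rows:
        count = 31 - rows // count
        if i >= count:
            break
    count = 31
    return rows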